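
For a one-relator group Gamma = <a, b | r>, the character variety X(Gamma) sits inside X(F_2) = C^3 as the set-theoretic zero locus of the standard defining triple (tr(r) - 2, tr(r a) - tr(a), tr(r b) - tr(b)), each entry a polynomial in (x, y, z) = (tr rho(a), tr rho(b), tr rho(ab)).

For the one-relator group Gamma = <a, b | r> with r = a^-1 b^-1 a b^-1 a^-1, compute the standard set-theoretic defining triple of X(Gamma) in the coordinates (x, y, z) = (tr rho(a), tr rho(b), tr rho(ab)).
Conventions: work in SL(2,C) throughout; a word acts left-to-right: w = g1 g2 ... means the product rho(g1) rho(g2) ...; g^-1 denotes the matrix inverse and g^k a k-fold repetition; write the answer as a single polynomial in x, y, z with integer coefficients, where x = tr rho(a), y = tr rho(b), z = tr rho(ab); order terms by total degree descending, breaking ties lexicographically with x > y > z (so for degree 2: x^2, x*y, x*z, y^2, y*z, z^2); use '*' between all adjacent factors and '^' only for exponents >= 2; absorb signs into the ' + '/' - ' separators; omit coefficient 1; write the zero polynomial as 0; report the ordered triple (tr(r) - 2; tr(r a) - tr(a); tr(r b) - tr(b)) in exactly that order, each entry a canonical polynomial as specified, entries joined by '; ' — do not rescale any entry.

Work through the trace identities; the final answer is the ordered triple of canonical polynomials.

next, tr(a^-1) = tr(a) = x
and tr(a^-1 b) = tr(b) * tr(a) - tr(b a) = x*y - z
tr(b^-1 a^-1) = tr(a^-1) * tr(b) - tr(a^-1 b) = z
and tr(b a b) = tr(b) * tr(a b) - tr(a) = y*z - x
tr(b a b a) = tr(a b) * tr(a b) - tr(1) = z^2 - 2
next, tr(a^-1 b a b) = tr(b a b) * tr(a) - tr(b a b a) = x*y*z - x^2 - z^2 + 2
tr(b a b^-1 a^-1) = tr(a^-1 b a) * tr(b) - tr(a^-1 b a b) = -x*y*z + x^2 + y^2 + z^2 - 2
next, tr(a b^-1 a^-2 b) = tr(b a b^-1 a^-1) * tr(a) - tr(b a b^-1) = -x^2*y*z + x^3 + x*y^2 + x*z^2 - 3*x
tr(a^-1 b^-1 a b^-1 a^-1) = tr(a b^-1 a^-2) * tr(b) - tr(a b^-1 a^-2 b) = x^2*y*z - x^3 - x*y^2 - x*z^2 + y*z + 3*x
next, tr(b^2) = tr(b) * tr(b) - tr(1)  (reduce the b square) = y^2 - 2
next, tr(b^2 a b) = tr(b) * tr(b a b) - tr(b a)  (reduce the b square) = y^2*z - x*y - z
and tr(a b a) = tr(a) * tr(b a) - tr(b)  (reduce the a square) = x*z - y
and tr(b^2 a b a) = tr(b) * tr(a b a b) - tr(a b a)  (reduce the b square) = y*z^2 - x*z - y
tr(a^-1 b^2 a b) = tr(b^2 a b) * tr(a) - tr(b^2 a b a)  (eliminate a^-1) = x*y^2*z - x^2*y - y*z^2 + y
and tr(b a b^-1 a^-1 b) = tr(a^-1 b^2 a) * tr(b) - tr(a^-1 b^2 a b)  (eliminate b^-1) = -x*y^2*z + x^2*y + y^3 + y*z^2 - 3*y
next, tr(b a b a b a) = tr(a b a b) * tr(a b) - tr(b a)  (split on a) = z^3 - 3*z
and tr(a^-1 b a b a b) = tr(b a b a b) * tr(a) - tr(b a b a b a)  (eliminate a^-1) = x*y*z^2 - x^2*z - z^3 - x*y + 3*z
tr(b a b^-1 a^-1 b a) = tr(a^-1 b a b a) * tr(b) - tr(a^-1 b a b a b)  (eliminate b^-1) = -x*y*z^2 + x^2*z + y^2*z + z^3 - 3*z
tr(a b^-1 a^-1 b a^-1 b) = tr(b a b^-1 a^-1 b) * tr(a) - tr(b a b^-1 a^-1 b a)  (eliminate a^-1) = -x^2*y^2*z + x^3*y + x*y^3 + 2*x*y*z^2 - x^2*z - y^2*z - z^3 - 3*x*y + 3*z
and tr(a^-1 b^-1 a b^-1 a^-1 b) = tr(a b^-1 a^-1 b a^-1) * tr(b) - tr(a b^-1 a^-1 b a^-1 b)  (eliminate b^-1) = x^2*y^2*z - x^3*y - x*y^3 - 2*x*y*z^2 + x^2*z + y^2*z + z^3 + 4*x*y - 3*z
assemble the triple (tr(r) - 2; tr(r a) - x; tr(r b) - y)

x^2*y*z - x^3 - x*y^2 - x*z^2 + y*z + 3*x - 2; x*y*z - x^2 - z^2 - x + 2; x^2*y^2*z - x^3*y - x*y^3 - 2*x*y*z^2 + x^2*z + y^2*z + z^3 + 4*x*y - y - 3*z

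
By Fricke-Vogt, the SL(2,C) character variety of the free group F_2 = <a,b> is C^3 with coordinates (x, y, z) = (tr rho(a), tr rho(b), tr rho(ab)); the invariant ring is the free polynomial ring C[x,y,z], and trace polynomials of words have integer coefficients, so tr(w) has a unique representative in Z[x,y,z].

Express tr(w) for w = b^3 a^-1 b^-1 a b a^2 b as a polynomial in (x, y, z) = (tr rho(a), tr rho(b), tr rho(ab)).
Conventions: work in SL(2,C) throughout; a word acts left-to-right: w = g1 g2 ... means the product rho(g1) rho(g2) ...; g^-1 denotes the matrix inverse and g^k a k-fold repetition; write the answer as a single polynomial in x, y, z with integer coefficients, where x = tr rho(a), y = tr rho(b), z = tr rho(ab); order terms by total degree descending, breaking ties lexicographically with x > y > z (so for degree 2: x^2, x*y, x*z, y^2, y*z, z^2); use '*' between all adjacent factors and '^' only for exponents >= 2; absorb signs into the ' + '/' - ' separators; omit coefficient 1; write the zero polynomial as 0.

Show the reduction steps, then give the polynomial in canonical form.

trace(a b^2) = trace(b) trace(a b) - trace(a)   [square of b] = y*z - x
use: trace(a b^3) = trace(b) trace(a b^2) - trace(a b)   [square of b] = y^2*z - x*y - z
trace(b^3 a b) = trace(b) trace(a b^3) - trace(a b^2)   [square of b] = y^3*z - x*y^2 - 2*y*z + x
trace(b^5 a) = trace(b) trace(b^3 a b) - trace(b^3 a)   [square of b] = y^4*z - x*y^3 - 3*y^2*z + 2*x*y + z
apply: trace(b^2) = trace(b) trace(b) - trace(1)   [square of b] = y^2 - 2
use: trace(b^3) = trace(b) trace(b^2) - trace(b)   [square of b] = y^3 - 3*y
trace(b^4) = trace(b) trace(b^3) - trace(b^2)   [square of b] = y^4 - 4*y^2 + 2
trace(b^5) = trace(b) trace(b^4) - trace(b^3)   [square of b] = y^5 - 5*y^3 + 5*y
trace(b a^2 b^4) = trace(a) trace(b^5 a) - trace(b^5)   [square of a] = x*y^4*z - x^2*y^3 - y^5 - 3*x*y^2*z + 2*x^2*y + 5*y^3 + x*z - 5*y
use: trace(a b a b) = trace(a b) trace(a b) - trace(1)   [split at a repeated a] = z^2 - 2
trace(a b a) = trace(a) trace(b a) - trace(b)   [square of a] = x*z - y
use: trace(a b a b^2) = trace(b) trace(a b a b) - trace(a b a)   [square of b] = y*z^2 - x*z - y
trace(b^2 a b a b) = trace(b) trace(a b a b^2) - trace(a b a b)   [square of b] = y^2*z^2 - x*y*z - y^2 - z^2 + 2
trace(b^4 a b a) = trace(b) trace(b^2 a b a b) - trace(b^2 a b a)   [square of b] = y^3*z^2 - x*y^2*z - y^3 - 2*y*z^2 + x*z + 3*y
trace(b^3 a b a^2 b) = trace(a) trace(b^4 a b a) - trace(b^4 a b)   [square of a] = x*y^3*z^2 - x^2*y^2*z - y^4*z - 2*x*y*z^2 + x^2*z + 3*y^2*z + x*y - z
trace(a b a^2 b) = trace(a) trace(b a b a) - trace(b a b)   [square of a] = x*z^2 - y*z - x
apply: trace(a b a^2) = trace(a) trace(b a^2) - trace(b a)   [square of a] = x^2*z - x*y - z
trace(a b a^2 b^2) = trace(b) trace(a b a^2 b) - trace(a b a^2)   [square of b] = x*y*z^2 - x^2*z - y^2*z + z
trace(b^3 a b a^2) = trace(b) trace(a b a^2 b^2) - trace(a b a^2 b)   [square of b] = x*y^2*z^2 - x^2*y*z - y^3*z - x*z^2 + 2*y*z + x
apply: trace(b a b a^2 b^4) = trace(b) trace(b^3 a b a^2 b) - trace(b^3 a b a^2)   [square of b] = x*y^4*z^2 - x^2*y^3*z - y^5*z - 3*x*y^2*z^2 + 2*x^2*y*z + 4*y^3*z + x*y^2 + x*z^2 - 3*y*z - x
apply: trace(a b a b a b) = trace(a b) trace(a b a b) - trace(a^-1 b^-1)   [split at a repeated a] = z^3 - 3*z
apply: trace(b^2 a b a b a) = trace(b) trace(a b a b a b) - trace(a b a b a)   [square of b] = y*z^3 - x*z^2 - 2*y*z + x
trace(b a b a b a^2 b) = trace(a) trace(b^2 a b a b a) - trace(b^2 a b a b)   [square of a] = x*y*z^3 - x^2*z^2 - y^2*z^2 - x*y*z + x^2 + y^2 + z^2 - 2
trace(b a b a b a^2) = trace(a) trace(b a b a b a) - trace(b a b a b)   [square of a] = x*z^3 - y*z^2 - 2*x*z + y
trace(a b a b a^2 b^3) = trace(b) trace(b a b a b a^2 b) - trace(b a b a b a^2)   [square of b] = x*y^2*z^3 - x^2*y*z^2 - y^3*z^2 - x*y^2*z - x*z^3 + x^2*y + y^3 + 2*y*z^2 + 2*x*z - 3*y
trace(b a b a^2 b^4 a) = trace(b) trace(a b a b a^2 b^3) - trace(a b a b a^2 b^2)   [square of b] = x*y^3*z^3 - x^2*y^2*z^2 - y^4*z^2 - x*y^3*z - 2*x*y*z^3 + x^2*y^2 + x^2*z^2 + y^4 + 3*y^2*z^2 + 3*x*y*z - x^2 - 4*y^2 - z^2 + 2
use: trace(a b a^2 b^4 a^-1 b) = trace(b a b a^2 b^4) trace(a) - trace(b a b a^2 b^4 a)   [inverse elimination on a] = x^2*y^4*z^2 - x^3*y^3*z - x*y^5*z - x*y^3*z^3 - 2*x^2*y^2*z^2 + y^4*z^2 + 2*x^3*y*z + 5*x*y^3*z + 2*x*y*z^3 - y^4 - 3*y^2*z^2 - 6*x*y*z + 4*y^2 + z^2 - 2
apply: trace(b^3 a^-1 b^-1 a b a^2 b) = trace(a b a^2 b^4 a^-1) trace(b) - trace(a b a^2 b^4 a^-1 b)   [inverse elimination on b] = -x^2*y^4*z^2 + x^3*y^3*z + 2*x*y^5*z + x*y^3*z^3 - x^2*y^4 + 2*x^2*y^2*z^2 - y^6 - y^4*z^2 - 2*x^3*y*z - 8*x*y^3*z - 2*x*y*z^3 + 2*x^2*y^2 + 6*y^4 + 3*y^2*z^2 + 7*x*y*z - 9*y^2 - z^2 + 2

-x^2*y^4*z^2 + x^3*y^3*z + 2*x*y^5*z + x*y^3*z^3 - x^2*y^4 + 2*x^2*y^2*z^2 - y^6 - y^4*z^2 - 2*x^3*y*z - 8*x*y^3*z - 2*x*y*z^3 + 2*x^2*y^2 + 6*y^4 + 3*y^2*z^2 + 7*x*y*z - 9*y^2 - z^2 + 2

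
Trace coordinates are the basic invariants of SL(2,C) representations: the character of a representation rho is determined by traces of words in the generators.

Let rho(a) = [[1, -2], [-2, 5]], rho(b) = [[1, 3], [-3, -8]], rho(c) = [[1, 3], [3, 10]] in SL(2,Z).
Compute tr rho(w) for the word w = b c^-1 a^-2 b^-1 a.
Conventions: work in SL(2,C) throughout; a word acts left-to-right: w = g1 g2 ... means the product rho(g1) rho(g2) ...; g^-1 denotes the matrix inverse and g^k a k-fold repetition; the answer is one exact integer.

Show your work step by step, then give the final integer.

-141

rho(b) = [[1, 3], [-3, -8]]
... * rho(c^-1) = [[10, -3], [-3, 1]]  ->  [[1, 0], [-6, 1]]
... * rho(a^-1) = [[5, 2], [2, 1]]  ->  [[5, 2], [-28, -11]]
... * rho(a^-1) = [[5, 2], [2, 1]]  ->  [[29, 12], [-162, -67]]
... * rho(b^-1) = [[-8, -3], [3, 1]]  ->  [[-196, -75], [1095, 419]]
... * rho(a) = [[1, -2], [-2, 5]]  ->  [[-46, 17], [257, -95]]
tr = -46 + -95 = -141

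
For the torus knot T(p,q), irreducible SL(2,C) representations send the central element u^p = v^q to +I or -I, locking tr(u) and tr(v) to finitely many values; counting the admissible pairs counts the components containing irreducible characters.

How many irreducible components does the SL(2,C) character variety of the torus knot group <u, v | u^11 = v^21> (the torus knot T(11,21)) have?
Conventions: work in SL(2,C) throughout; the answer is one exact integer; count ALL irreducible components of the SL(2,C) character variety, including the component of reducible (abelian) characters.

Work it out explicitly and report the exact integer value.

Gamma = < u, v | u^11 = v^21 > (torus knot T(11,21)); the central element u^11 = v^21 acts as +I or -I in any irreducible SL(2,C) representation.
On an irreducible component, tr(u) is locked at 2*cos(pi*alpha/11) for some alpha in 1..10, and tr(v) at 2*cos(pi*beta/21) for some beta in 1..20.
u^11 = (-1)^alpha I and v^21 = (-1)^beta I must agree, so alpha and beta have equal parity.
Counting: 5 odd alphas x 10 odd betas + 5 even alphas x 10 even betas = 50 + 50 = 100.
That is 100 components of irreducible characters, and with the reducible (abelian) component the total is 101.

101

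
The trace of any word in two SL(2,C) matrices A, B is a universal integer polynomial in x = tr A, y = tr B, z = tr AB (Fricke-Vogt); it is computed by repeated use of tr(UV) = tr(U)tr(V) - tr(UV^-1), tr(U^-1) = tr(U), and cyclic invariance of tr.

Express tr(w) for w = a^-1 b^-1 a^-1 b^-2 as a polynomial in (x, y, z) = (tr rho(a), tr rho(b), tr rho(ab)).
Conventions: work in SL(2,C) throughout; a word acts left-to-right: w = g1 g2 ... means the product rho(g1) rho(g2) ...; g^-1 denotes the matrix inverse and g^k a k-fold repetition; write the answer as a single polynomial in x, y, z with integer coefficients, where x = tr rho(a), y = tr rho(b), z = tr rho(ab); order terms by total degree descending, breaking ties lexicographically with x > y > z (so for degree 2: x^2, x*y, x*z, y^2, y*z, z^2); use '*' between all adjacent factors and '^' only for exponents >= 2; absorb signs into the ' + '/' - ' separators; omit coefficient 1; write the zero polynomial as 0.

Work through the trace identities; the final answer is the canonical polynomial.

y*z^2 - x*z - y

trace(a^-1) = trace(a) = x
trace(a^-1 b) = trace(b) * trace(a) - trace(b a) = x*y - z
trace(a^-1 b^-1) = trace(a^-1) * trace(b) - trace(a^-1 b) = z
trace(b^-2 a^-1) = trace(a^-1 b^-1) * trace(b) - trace(a^-1) = y*z - x
trace(b^-1 a^-1 b^-2) = trace(b^-2 a^-1) * trace(b) - trace(b^-2 a^-1 b) = y^2*z - x*y - z
trace(a b a) = trace(a) * trace(b a) - trace(b) = x*z - y
trace(a b a b) = trace(a b) * trace(a b) - trace(1)   [split at repeated a] = z^2 - 2
trace(b^-1 a b a) = trace(a b a) * trace(b) - trace(a b a b) = x*y*z - y^2 - z^2 + 2
trace(a^-1 b^-1 a b) = trace(b^-1 a b) * trace(a) - trace(b^-1 a b a) = -x*y*z + x^2 + y^2 + z^2 - 2
trace(a b^-1 a^-1 b^-1) = trace(a^-1 b^-1 a) * trace(b) - trace(a^-1 b^-1 a b) = x*y*z - x^2 - z^2 + 2
trace(b^-1 a^-1 b^-2 a) = trace(a b^-1 a^-1 b^-1) * trace(b) - trace(a b^-1 a^-1) = x*y^2*z - x^2*y - y*z^2 + y
trace(a^-1 b^-1 a^-1 b^-2) = trace(b^-1 a^-1 b^-2) * trace(a) - trace(b^-1 a^-1 b^-2 a) = y*z^2 - x*z - y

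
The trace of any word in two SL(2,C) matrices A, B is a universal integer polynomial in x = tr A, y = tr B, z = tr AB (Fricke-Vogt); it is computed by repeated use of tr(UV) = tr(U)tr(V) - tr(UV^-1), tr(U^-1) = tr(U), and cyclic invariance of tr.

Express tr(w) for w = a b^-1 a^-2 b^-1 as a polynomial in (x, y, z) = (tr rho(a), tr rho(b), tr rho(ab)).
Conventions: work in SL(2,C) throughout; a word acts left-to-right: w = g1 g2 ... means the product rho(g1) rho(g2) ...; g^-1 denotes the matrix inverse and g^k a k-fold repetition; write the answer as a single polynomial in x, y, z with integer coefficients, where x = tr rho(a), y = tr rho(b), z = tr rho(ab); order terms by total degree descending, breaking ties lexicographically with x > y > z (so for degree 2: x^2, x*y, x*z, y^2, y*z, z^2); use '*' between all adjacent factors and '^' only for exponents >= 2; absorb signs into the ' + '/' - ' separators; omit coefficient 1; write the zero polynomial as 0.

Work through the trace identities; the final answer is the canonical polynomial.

tr(b^-1) = tr(b) = y
tr(b a b) = tr(b)*tr(a b) - tr(a)   [square of b] = y*z - x
tr(b a b a) = tr(a b)*tr(a b) - tr(1)   [split at a repeated a] = z^2 - 2
tr(a b a^-1 b) = tr(b a b)*tr(a) - tr(b a b a)   [inverse elimination on a] = x*y*z - x^2 - z^2 + 2
tr(a^-1 b^-1 a b) = tr(a b a^-1)*tr(b) - tr(a b a^-1 b)   [inverse elimination on b] = -x*y*z + x^2 + y^2 + z^2 - 2
tr(a^-1 b^-1 a b^-1) = tr(a^-1 b^-1 a)*tr(b) - tr(a^-1 b^-1 a b)   [inverse elimination on b] = x*y*z - x^2 - z^2 + 2
tr(a b^-1) = tr(a)*tr(b) - tr(a b)   [inverse elimination on b] = x*y - z
tr(b^-1 a b^-1) = tr(a b^-1)*tr(b) - tr(a)   [inverse elimination on b] = x*y^2 - y*z - x
tr(a b^-1 a^-2 b^-1) = tr(a^-1 b^-1 a b^-1)*tr(a) - tr(a^-1 b^-1 a b^-1 a)   [inverse elimination on a] = x^2*y*z - x^3 - x*y^2 - x*z^2 + y*z + 3*x

x^2*y*z - x^3 - x*y^2 - x*z^2 + y*z + 3*x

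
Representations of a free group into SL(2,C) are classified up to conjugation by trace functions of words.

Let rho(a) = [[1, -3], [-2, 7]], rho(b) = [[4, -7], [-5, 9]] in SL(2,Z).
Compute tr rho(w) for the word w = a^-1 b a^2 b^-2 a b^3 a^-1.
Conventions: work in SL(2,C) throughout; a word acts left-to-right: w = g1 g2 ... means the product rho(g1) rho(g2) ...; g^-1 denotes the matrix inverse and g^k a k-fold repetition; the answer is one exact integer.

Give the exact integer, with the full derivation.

rho(a^-1) = [[7, 3], [2, 1]]
... * rho(b) = [[4, -7], [-5, 9]]  ->  [[13, -22], [3, -5]]
... * rho(a) = [[1, -3], [-2, 7]]  ->  [[57, -193], [13, -44]]
... * rho(a) = [[1, -3], [-2, 7]]  ->  [[443, -1522], [101, -347]]
... * rho(b^-1) = [[9, 7], [5, 4]]  ->  [[-3623, -2987], [-826, -681]]
... * rho(b^-1) = [[9, 7], [5, 4]]  ->  [[-47542, -37309], [-10839, -8506]]
... * rho(a) = [[1, -3], [-2, 7]]  ->  [[27076, -118537], [6173, -27025]]
... * rho(b) = [[4, -7], [-5, 9]]  ->  [[700989, -1256365], [159817, -286436]]
... * rho(b) = [[4, -7], [-5, 9]]  ->  [[9085781, -16214208], [2071448, -3696643]]
... * rho(b) = [[4, -7], [-5, 9]]  ->  [[117414164, -209528339], [26769007, -47769923]]
... * rho(a^-1) = [[7, 3], [2, 1]]  ->  [[402842470, 142714153], [91843203, 32537098]]
tr = 402842470 + 32537098 = 435379568

435379568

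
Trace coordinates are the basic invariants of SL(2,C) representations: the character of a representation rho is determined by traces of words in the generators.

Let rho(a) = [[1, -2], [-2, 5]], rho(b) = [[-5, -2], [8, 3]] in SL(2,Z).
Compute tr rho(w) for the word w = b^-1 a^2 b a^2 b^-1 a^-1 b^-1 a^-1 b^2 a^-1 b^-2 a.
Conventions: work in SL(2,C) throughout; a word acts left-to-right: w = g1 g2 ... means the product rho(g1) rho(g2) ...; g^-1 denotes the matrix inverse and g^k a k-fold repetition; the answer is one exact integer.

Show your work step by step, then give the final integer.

-549598

rho(b^-1) = [[3, 2], [-8, -5]]
... * rho(a) = [[1, -2], [-2, 5]]  ->  [[-1, 4], [2, -9]]
... * rho(a) = [[1, -2], [-2, 5]]  ->  [[-9, 22], [20, -49]]
... * rho(b) = [[-5, -2], [8, 3]]  ->  [[221, 84], [-492, -187]]
... * rho(a) = [[1, -2], [-2, 5]]  ->  [[53, -22], [-118, 49]]
... * rho(a) = [[1, -2], [-2, 5]]  ->  [[97, -216], [-216, 481]]
... * rho(b^-1) = [[3, 2], [-8, -5]]  ->  [[2019, 1274], [-4496, -2837]]
... * rho(a^-1) = [[5, 2], [2, 1]]  ->  [[12643, 5312], [-28154, -11829]]
... * rho(b^-1) = [[3, 2], [-8, -5]]  ->  [[-4567, -1274], [10170, 2837]]
... * rho(a^-1) = [[5, 2], [2, 1]]  ->  [[-25383, -10408], [56524, 23177]]
... * rho(b) = [[-5, -2], [8, 3]]  ->  [[43651, 19542], [-97204, -43517]]
... * rho(b) = [[-5, -2], [8, 3]]  ->  [[-61919, -28676], [137884, 63857]]
... * rho(a^-1) = [[5, 2], [2, 1]]  ->  [[-366947, -152514], [817134, 339625]]
... * rho(b^-1) = [[3, 2], [-8, -5]]  ->  [[119271, 28676], [-265598, -63857]]
... * rho(b^-1) = [[3, 2], [-8, -5]]  ->  [[128405, 95162], [-285938, -211911]]
... * rho(a) = [[1, -2], [-2, 5]]  ->  [[-61919, 219000], [137884, -487679]]
tr = -61919 + -487679 = -549598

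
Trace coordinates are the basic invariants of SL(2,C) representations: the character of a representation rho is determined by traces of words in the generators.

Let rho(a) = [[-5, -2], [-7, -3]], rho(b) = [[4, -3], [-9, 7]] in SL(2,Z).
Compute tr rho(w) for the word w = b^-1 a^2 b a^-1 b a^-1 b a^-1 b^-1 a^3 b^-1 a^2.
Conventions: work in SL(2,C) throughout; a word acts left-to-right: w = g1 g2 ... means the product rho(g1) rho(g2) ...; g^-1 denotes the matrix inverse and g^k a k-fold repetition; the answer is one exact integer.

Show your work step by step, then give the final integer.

rho(b^-1) = [[7, 3], [9, 4]]
... * rho(a) = [[-5, -2], [-7, -3]]  ->  [[-56, -23], [-73, -30]]
... * rho(a) = [[-5, -2], [-7, -3]]  ->  [[441, 181], [575, 236]]
... * rho(b) = [[4, -3], [-9, 7]]  ->  [[135, -56], [176, -73]]
... * rho(a^-1) = [[-3, 2], [7, -5]]  ->  [[-797, 550], [-1039, 717]]
... * rho(b) = [[4, -3], [-9, 7]]  ->  [[-8138, 6241], [-10609, 8136]]
... * rho(a^-1) = [[-3, 2], [7, -5]]  ->  [[68101, -47481], [88779, -61898]]
... * rho(b) = [[4, -3], [-9, 7]]  ->  [[699733, -536670], [912198, -699623]]
... * rho(a^-1) = [[-3, 2], [7, -5]]  ->  [[-5855889, 4082816], [-7633955, 5322511]]
... * rho(b^-1) = [[7, 3], [9, 4]]  ->  [[-4245879, -1236403], [-5535086, -1611821]]
... * rho(a) = [[-5, -2], [-7, -3]]  ->  [[29884216, 12200967], [38958177, 15905635]]
... * rho(a) = [[-5, -2], [-7, -3]]  ->  [[-234827849, -96371333], [-306130330, -125633259]]
... * rho(a) = [[-5, -2], [-7, -3]]  ->  [[1848738576, 758769697], [2410084463, 989160437]]
... * rho(b^-1) = [[7, 3], [9, 4]]  ->  [[19770097305, 8581294516], [25773035174, 11186895137]]
... * rho(a) = [[-5, -2], [-7, -3]]  ->  [[-158919548137, -65284078158], [-207173441829, -85106755759]]
... * rho(a) = [[-5, -2], [-7, -3]]  ->  [[1251586287791, 513691330748], [1631614499458, 669667150935]]
tr = 1251586287791 + 669667150935 = 1921253438726

1921253438726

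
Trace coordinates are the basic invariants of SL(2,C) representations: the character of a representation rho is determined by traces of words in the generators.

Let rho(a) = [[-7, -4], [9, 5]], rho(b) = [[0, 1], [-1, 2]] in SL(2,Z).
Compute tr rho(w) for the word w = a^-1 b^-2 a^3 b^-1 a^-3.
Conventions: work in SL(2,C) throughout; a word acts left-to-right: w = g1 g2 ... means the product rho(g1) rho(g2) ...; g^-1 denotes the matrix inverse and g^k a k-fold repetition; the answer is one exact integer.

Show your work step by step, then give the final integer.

15073

rho(a^-1) = [[5, 4], [-9, -7]]
... * rho(b^-1) = [[2, -1], [1, 0]]  ->  [[14, -5], [-25, 9]]
... * rho(b^-1) = [[2, -1], [1, 0]]  ->  [[23, -14], [-41, 25]]
... * rho(a) = [[-7, -4], [9, 5]]  ->  [[-287, -162], [512, 289]]
... * rho(a) = [[-7, -4], [9, 5]]  ->  [[551, 338], [-983, -603]]
... * rho(a) = [[-7, -4], [9, 5]]  ->  [[-815, -514], [1454, 917]]
... * rho(b^-1) = [[2, -1], [1, 0]]  ->  [[-2144, 815], [3825, -1454]]
... * rho(a^-1) = [[5, 4], [-9, -7]]  ->  [[-18055, -14281], [32211, 25478]]
... * rho(a^-1) = [[5, 4], [-9, -7]]  ->  [[38254, 27747], [-68247, -49502]]
... * rho(a^-1) = [[5, 4], [-9, -7]]  ->  [[-58453, -41213], [104283, 73526]]
tr = -58453 + 73526 = 15073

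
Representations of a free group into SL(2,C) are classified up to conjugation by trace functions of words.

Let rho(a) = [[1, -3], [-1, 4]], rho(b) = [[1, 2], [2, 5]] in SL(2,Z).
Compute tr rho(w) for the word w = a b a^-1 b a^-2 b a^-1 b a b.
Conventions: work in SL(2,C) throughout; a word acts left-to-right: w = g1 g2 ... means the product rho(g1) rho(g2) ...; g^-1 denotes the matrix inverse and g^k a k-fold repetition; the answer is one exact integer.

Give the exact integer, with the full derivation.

rho(a) = [[1, -3], [-1, 4]]
... * rho(b) = [[1, 2], [2, 5]]  ->  [[-5, -13], [7, 18]]
... * rho(a^-1) = [[4, 3], [1, 1]]  ->  [[-33, -28], [46, 39]]
... * rho(b) = [[1, 2], [2, 5]]  ->  [[-89, -206], [124, 287]]
... * rho(a^-1) = [[4, 3], [1, 1]]  ->  [[-562, -473], [783, 659]]
... * rho(a^-1) = [[4, 3], [1, 1]]  ->  [[-2721, -2159], [3791, 3008]]
... * rho(b) = [[1, 2], [2, 5]]  ->  [[-7039, -16237], [9807, 22622]]
... * rho(a^-1) = [[4, 3], [1, 1]]  ->  [[-44393, -37354], [61850, 52043]]
... * rho(b) = [[1, 2], [2, 5]]  ->  [[-119101, -275556], [165936, 383915]]
... * rho(a) = [[1, -3], [-1, 4]]  ->  [[156455, -744921], [-217979, 1037852]]
... * rho(b) = [[1, 2], [2, 5]]  ->  [[-1333387, -3411695], [1857725, 4753302]]
tr = -1333387 + 4753302 = 3419915

3419915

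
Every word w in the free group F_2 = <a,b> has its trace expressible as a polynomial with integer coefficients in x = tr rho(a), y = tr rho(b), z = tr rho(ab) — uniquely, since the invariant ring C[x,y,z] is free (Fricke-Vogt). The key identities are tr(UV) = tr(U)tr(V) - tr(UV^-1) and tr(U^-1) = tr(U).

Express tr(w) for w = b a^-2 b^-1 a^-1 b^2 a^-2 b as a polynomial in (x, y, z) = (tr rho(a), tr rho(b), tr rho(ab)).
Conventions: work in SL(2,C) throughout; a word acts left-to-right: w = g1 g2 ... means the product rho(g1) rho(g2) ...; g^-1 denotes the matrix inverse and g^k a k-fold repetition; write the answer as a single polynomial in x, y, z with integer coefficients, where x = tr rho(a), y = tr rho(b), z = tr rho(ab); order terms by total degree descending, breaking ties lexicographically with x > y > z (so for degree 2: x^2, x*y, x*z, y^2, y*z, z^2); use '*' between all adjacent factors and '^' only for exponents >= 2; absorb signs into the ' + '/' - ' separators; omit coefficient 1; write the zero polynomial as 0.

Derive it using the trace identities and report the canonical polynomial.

use: trace(b^2) = trace(b) * trace(b) - trace(1)  (reduce the b square) = y^2 - 2
apply: trace(b^3) = trace(b) * trace(b^2) - trace(b)  (reduce the b square) = y^3 - 3*y
apply: trace(b^4) = trace(b) * trace(b^3) - trace(b^2)  (reduce the b square) = y^4 - 4*y^2 + 2
apply: trace(a b^2) = trace(b) * trace(a b) - trace(a)  (reduce the b square) = y*z - x
trace(a b^3) = trace(b) * trace(a b^2) - trace(a b)  (reduce the b square) = y^2*z - x*y - z
trace(b^4 a) = trace(b) * trace(a b^3) - trace(a b^2)  (reduce the b square) = y^3*z - x*y^2 - 2*y*z + x
apply: trace(b^2 a^-1 b^2) = trace(b^4) * trace(a) - trace(b^4 a)  (eliminate a^-1) = x*y^4 - y^3*z - 3*x*y^2 + 2*y*z + x
use: trace(a b a b) = trace(a b) * trace(a b) - trace(1)  (split on a) = z^2 - 2
trace(a b a) = trace(a) * trace(b a) - trace(b)  (reduce the a square) = x*z - y
trace(a b^2 a b) = trace(b) * trace(a b a b) - trace(a b a)  (reduce the b square) = y*z^2 - x*z - y
trace(a b^2 a) = trace(a) * trace(b^2 a) - trace(b^2)  (reduce the a square) = x*y*z - x^2 - y^2 + 2
trace(b^2 a b^2 a) = trace(b) * trace(a b^2 a b) - trace(a b^2 a)  (reduce the b square) = y^2*z^2 - 2*x*y*z + x^2 - 2
trace(b^2 a^-1 b^2 a) = trace(b^2 a b^2) * trace(a) - trace(b^2 a b^2 a)  (eliminate a^-1) = x*y^3*z - x^2*y^2 - y^2*z^2 + 2
use: trace(b^2 a^-1 b^2 a^-1) = trace(b^2 a^-1 b^2) * trace(a) - trace(b^2 a^-1 b^2 a)  (eliminate a^-1) = x^2*y^4 - 2*x*y^3*z - 2*x^2*y^2 + y^2*z^2 + 2*x*y*z + x^2 - 2
trace(a^-1 b^2 a^-1 b^2 a^-1) = trace(b^2 a^-1 b^2 a^-1) * trace(a) - trace(b^2 a^-1 b^2)  (eliminate a^-1) = x^3*y^4 - 2*x^2*y^3*z - 2*x^3*y^2 - x*y^4 + x*y^2*z^2 + 2*x^2*y*z + y^3*z + x^3 + 3*x*y^2 - 2*y*z - 3*x
trace(b^5) = trace(b) * trace(b^4) - trace(b^3)  (reduce the b square) = y^5 - 5*y^3 + 5*y
trace(b^5 a) = trace(b) * trace(b a b^3) - trace(b a b^2)  (reduce the b square) = y^4*z - x*y^3 - 3*y^2*z + 2*x*y + z
use: trace(b^2 a^-1 b^3) = trace(b^5) * trace(a) - trace(b^5 a)  (eliminate a^-1) = x*y^5 - y^4*z - 4*x*y^3 + 3*y^2*z + 3*x*y - z
trace(a b^3 a b) = trace(b) * trace(a b a b^2) - trace(a b a b)  (reduce the b square) = y^2*z^2 - x*y*z - y^2 - z^2 + 2
trace(a b^3 a) = trace(a) * trace(b^3 a) - trace(b^3)  (reduce the a square) = x*y^2*z - x^2*y - y^3 - x*z + 3*y
trace(b^3 a b^2 a) = trace(b) * trace(a b^3 a b) - trace(a b^3 a)  (reduce the b square) = y^3*z^2 - 2*x*y^2*z + x^2*y - y*z^2 + x*z - y
use: trace(b^2 a^-1 b^3 a) = trace(b^3 a b^2) * trace(a) - trace(b^3 a b^2 a)  (eliminate a^-1) = x*y^4*z - x^2*y^3 - y^3*z^2 - x*y^2*z + x^2*y + y*z^2 + y
apply: trace(b a^-1 b^2 a^-1 b^2) = trace(b^2 a^-1 b^3) * trace(a) - trace(b^2 a^-1 b^3 a)  (eliminate a^-1) = x^2*y^5 - 2*x*y^4*z - 3*x^2*y^3 + y^3*z^2 + 4*x*y^2*z + 2*x^2*y - y*z^2 - x*z - y
use: trace(b^2 a^-1 b^2 a b) = trace(b^2 a b^3) * trace(a) - trace(b^2 a b^3 a)  (eliminate a^-1) = x*y^4*z - x^2*y^3 - y^3*z^2 - x*y^2*z + x^2*y + y*z^2 + y
apply: trace(b^2 a b a b^2) = trace(b) * trace(b a b a b^2) - trace(b a b a b)  (reduce the b square) = y^3*z^2 - x*y^2*z - y^3 - 2*y*z^2 + x*z + 3*y
trace(a b a b a b) = trace(b a) * trace(b a b a) - trace(b^-1 a^-1)  (split on b) = z^3 - 3*z
use: trace(a b a b a) = trace(a) * trace(b a b a) - trace(b a b)  (reduce the a square) = x*z^2 - y*z - x
trace(a b^2 a b a b) = trace(b) * trace(a b a b a b) - trace(a b a b a)  (reduce the b square) = y*z^3 - x*z^2 - 2*y*z + x
use: trace(a b^2 a b a) = trace(a) * trace(b^2 a b a) - trace(b^2 a b)  (reduce the a square) = x*y*z^2 - x^2*z - y^2*z + z
apply: trace(b^2 a b a b^2 a) = trace(b) * trace(a b^2 a b a b) - trace(a b^2 a b a)  (reduce the b square) = y^2*z^3 - 2*x*y*z^2 + x^2*z - y^2*z + x*y - z
trace(b^2 a^-1 b^2 a b a) = trace(b^2 a b a b^2) * trace(a) - trace(b^2 a b a b^2 a)  (eliminate a^-1) = x*y^3*z^2 - x^2*y^2*z - y^2*z^3 - x*y^3 + y^2*z + 2*x*y + z
trace(b a^-1 b^2 a^-1 b^2 a) = trace(b^2 a^-1 b^2 a b) * trace(a) - trace(b^2 a^-1 b^2 a b a)  (eliminate a^-1) = x^2*y^4*z - x^3*y^3 - 2*x*y^3*z^2 + y^2*z^3 + x^3*y + x*y^3 + x*y*z^2 - y^2*z - x*y - z
trace(a^-1 b^2 a^-1 b^2 a^-1 b) = trace(b a^-1 b^2 a^-1 b^2) * trace(a) - trace(b a^-1 b^2 a^-1 b^2 a)  (eliminate a^-1) = x^3*y^5 - 3*x^2*y^4*z - 2*x^3*y^3 + 3*x*y^3*z^2 + 4*x^2*y^2*z - y^2*z^3 + x^3*y - x*y^3 - 2*x*y*z^2 - x^2*z + y^2*z + z
apply: trace(a^-1 b^-1 a^-1 b^2 a^-1 b^2) = trace(a^-1 b^2 a^-1 b^2 a^-1) * trace(b) - trace(a^-1 b^2 a^-1 b^2 a^-1 b)  (eliminate b^-1) = x^2*y^4*z - x*y^5 - 2*x*y^3*z^2 - 2*x^2*y^2*z + y^4*z + y^2*z^3 + 4*x*y^3 + 2*x*y*z^2 + x^2*z - 3*y^2*z - 3*x*y - z
use: trace(b a^-1 b^2) = trace(b^3) * trace(a) - trace(b^3 a)  (eliminate a^-1) = x*y^3 - y^2*z - 2*x*y + z
apply: trace(b a^-1 b^2 a) = trace(b^2 a b) * trace(a) - trace(b^2 a b a)  (eliminate a^-1) = x*y^2*z - x^2*y - y*z^2 + y
trace(a^-1 b^2 a^-1 b) = trace(b a^-1 b^2) * trace(a) - trace(b a^-1 b^2 a)  (eliminate a^-1) = x^2*y^3 - 2*x*y^2*z - x^2*y + y*z^2 + x*z - y
use: trace(a^-1 b^2 a^-2 b^-1 a^-1 b^2) = trace(a^-1 b^-1 a^-1 b^2 a^-1 b^2) * trace(a) - trace(a^-1 b^-1 a^-1 b^2 a^-1 b^2 a)  (eliminate a^-1) = x^3*y^4*z - x^2*y^5 - 2*x^2*y^3*z^2 - 2*x^3*y^2*z + x*y^4*z + x*y^2*z^3 + 3*x^2*y^3 + 2*x^2*y*z^2 + x^3*z - x*y^2*z - 2*x^2*y - y*z^2 - 2*x*z + y
trace(a^-1 b^4 a b) = trace(b^4 a b) * trace(a) - trace(b^4 a b a)  (eliminate a^-1) = x*y^4*z - x^2*y^3 - y^3*z^2 - 2*x*y^2*z + 2*x^2*y + y^3 + 2*y*z^2 - 3*y
apply: trace(b^-1 a^-1 b^4 a) = trace(a^-1 b^4 a) * trace(b) - trace(a^-1 b^4 a b)  (eliminate b^-1) = -x*y^4*z + x^2*y^3 + y^5 + y^3*z^2 + 2*x*y^2*z - 2*x^2*y - 5*y^3 - 2*y*z^2 + 5*y
trace(b^-1 a^-1 b^4 a^-1) = trace(b^-1 a^-1 b^4) * trace(a) - trace(b^-1 a^-1 b^4 a)  (eliminate a^-1) = x*y^4*z - y^5 - y^3*z^2 - 3*x*y^2*z + 5*y^3 + 2*y*z^2 + x*z - 5*y
apply: trace(b^2 a^-2 b^-1 a^-1 b^2) = trace(b^-1 a^-1 b^4 a^-1) * trace(a) - trace(b^-1 a^-1 b^4)  (eliminate a^-1) = x^2*y^4*z - x*y^5 - x*y^3*z^2 - 3*x^2*y^2*z + 4*x*y^3 + 2*x*y*z^2 + x^2*z + y^2*z - 3*x*y - z
trace(b a^-2 b^-1 a^-1 b^2 a^-2 b) = trace(a^-1 b^2 a^-2 b^-1 a^-1 b^2) * trace(a) - trace(a^-1 b^2 a^-2 b^-1 a^-1 b^2 a)  (eliminate a^-1) = x^4*y^4*z - x^3*y^5 - 2*x^3*y^3*z^2 - 2*x^4*y^2*z + x^2*y^2*z^3 + 3*x^3*y^3 + 2*x^3*y*z^2 + x*y^5 + x*y^3*z^2 + x^4*z + 2*x^2*y^2*z - 2*x^3*y - 4*x*y^3 - 3*x*y*z^2 - 3*x^2*z - y^2*z + 4*x*y + z

x^4*y^4*z - x^3*y^5 - 2*x^3*y^3*z^2 - 2*x^4*y^2*z + x^2*y^2*z^3 + 3*x^3*y^3 + 2*x^3*y*z^2 + x*y^5 + x*y^3*z^2 + x^4*z + 2*x^2*y^2*z - 2*x^3*y - 4*x*y^3 - 3*x*y*z^2 - 3*x^2*z - y^2*z + 4*x*y + z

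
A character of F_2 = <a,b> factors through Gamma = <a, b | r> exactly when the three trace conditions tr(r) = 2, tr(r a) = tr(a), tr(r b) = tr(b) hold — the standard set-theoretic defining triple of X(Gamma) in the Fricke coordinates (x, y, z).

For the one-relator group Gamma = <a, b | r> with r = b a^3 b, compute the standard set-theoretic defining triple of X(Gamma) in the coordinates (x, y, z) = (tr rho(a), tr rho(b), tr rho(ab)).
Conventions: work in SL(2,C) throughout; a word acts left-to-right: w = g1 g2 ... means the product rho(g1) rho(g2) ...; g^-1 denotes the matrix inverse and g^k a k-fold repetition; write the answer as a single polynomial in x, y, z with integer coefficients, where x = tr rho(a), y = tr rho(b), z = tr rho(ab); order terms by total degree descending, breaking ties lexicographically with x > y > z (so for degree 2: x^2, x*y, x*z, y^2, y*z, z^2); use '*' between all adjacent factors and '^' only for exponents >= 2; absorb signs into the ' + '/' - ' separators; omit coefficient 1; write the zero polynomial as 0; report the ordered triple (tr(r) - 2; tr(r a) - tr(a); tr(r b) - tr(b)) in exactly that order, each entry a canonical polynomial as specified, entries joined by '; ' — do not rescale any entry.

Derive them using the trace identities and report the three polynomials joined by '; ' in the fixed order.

apply: tr(a^2 b) = tr(a) tr(b a) - tr(b) = x*z - y
tr(a^2) = tr(a) tr(a) - tr(1) = x^2 - 2
use: tr(b^2 a^2) = tr(b) tr(a^2 b) - tr(a^2) = x*y*z - x^2 - y^2 + 2
apply: tr(b^2 a) = tr(b) tr(a b) - tr(a) = y*z - x
use: tr(b a^3 b) = tr(a) tr(b^2 a^2) - tr(b^2 a) = x^2*y*z - x^3 - x*y^2 - y*z + 3*x
use: tr(b a b a) = tr(b a) tr(b a) - tr(1)   [split at repeated b] = z^2 - 2
tr(a b a b a) = tr(a) tr(b a b a) - tr(b a b) = x*z^2 - y*z - x
tr(b a^3 b a) = tr(a) tr(a b a b a) - tr(a b a b) = x^2*z^2 - x*y*z - x^2 - z^2 + 2
tr(a b^3 a) = tr(b) tr(a^2 b^2) - tr(a^2 b) = x*y^2*z - x^2*y - y^3 - x*z + 3*y
use: tr(a b^3) = tr(b) tr(a b^2) - tr(a b) = y^2*z - x*y - z
tr(b a^3 b^2) = tr(a) tr(a b^3 a) - tr(a b^3) = x^2*y^2*z - x^3*y - x*y^3 - x^2*z - y^2*z + 4*x*y + z
assemble the triple (tr(r) - 2; tr(r a) - x; tr(r b) - y)

x^2*y*z - x^3 - x*y^2 - y*z + 3*x - 2; x^2*z^2 - x*y*z - x^2 - z^2 - x + 2; x^2*y^2*z - x^3*y - x*y^3 - x^2*z - y^2*z + 4*x*y - y + z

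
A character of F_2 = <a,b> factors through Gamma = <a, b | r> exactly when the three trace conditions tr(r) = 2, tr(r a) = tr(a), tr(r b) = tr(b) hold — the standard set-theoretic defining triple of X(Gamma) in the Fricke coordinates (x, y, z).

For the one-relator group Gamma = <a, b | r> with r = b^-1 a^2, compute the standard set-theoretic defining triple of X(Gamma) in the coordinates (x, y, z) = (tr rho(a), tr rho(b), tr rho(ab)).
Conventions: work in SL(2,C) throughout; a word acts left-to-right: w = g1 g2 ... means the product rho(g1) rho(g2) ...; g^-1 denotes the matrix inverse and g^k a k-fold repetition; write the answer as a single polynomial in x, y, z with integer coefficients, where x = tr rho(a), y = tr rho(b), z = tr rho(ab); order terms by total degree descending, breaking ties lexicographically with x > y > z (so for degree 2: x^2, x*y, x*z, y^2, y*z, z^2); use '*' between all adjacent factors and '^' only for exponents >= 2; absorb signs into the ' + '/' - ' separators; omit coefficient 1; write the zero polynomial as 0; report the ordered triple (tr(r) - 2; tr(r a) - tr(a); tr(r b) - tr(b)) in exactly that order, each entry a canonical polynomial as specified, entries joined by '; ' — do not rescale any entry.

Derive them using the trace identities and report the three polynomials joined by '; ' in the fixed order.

so trace(a^2) = trace(a) * trace(a) - trace(1) = x^2 - 2
trace(a^2 b) = trace(a) * trace(b a) - trace(b) = x*z - y
trace(b^-1 a^2) = trace(a^2) * trace(b) - trace(a^2 b) = x^2*y - x*z - y
reduce: trace(a^3) = trace(a) * trace(a^2) - trace(a) = x^3 - 3*x
trace(a^3 b) = trace(a) * trace(a b a) - trace(a b) = x^2*z - x*y - z
reduce: trace(b^-1 a^3) = trace(a^3) * trace(b) - trace(a^3 b) = x^3*y - x^2*z - 2*x*y + z
assemble the triple (trace(r) - 2; trace(r a) - x; trace(r b) - y)

x^2*y - x*z - y - 2; x^3*y - x^2*z - 2*x*y - x + z; x^2 - y - 2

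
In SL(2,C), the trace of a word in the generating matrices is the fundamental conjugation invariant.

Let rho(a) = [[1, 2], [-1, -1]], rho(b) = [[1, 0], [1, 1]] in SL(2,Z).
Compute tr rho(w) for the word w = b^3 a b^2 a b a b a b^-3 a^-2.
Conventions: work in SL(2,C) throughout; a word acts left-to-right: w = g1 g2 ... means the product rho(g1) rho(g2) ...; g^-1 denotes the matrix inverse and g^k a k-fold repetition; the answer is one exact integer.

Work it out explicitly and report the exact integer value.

rho(b) = [[1, 0], [1, 1]]
... * rho(b) = [[1, 0], [1, 1]]  ->  [[1, 0], [2, 1]]
... * rho(b) = [[1, 0], [1, 1]]  ->  [[1, 0], [3, 1]]
... * rho(a) = [[1, 2], [-1, -1]]  ->  [[1, 2], [2, 5]]
... * rho(b) = [[1, 0], [1, 1]]  ->  [[3, 2], [7, 5]]
... * rho(b) = [[1, 0], [1, 1]]  ->  [[5, 2], [12, 5]]
... * rho(a) = [[1, 2], [-1, -1]]  ->  [[3, 8], [7, 19]]
... * rho(b) = [[1, 0], [1, 1]]  ->  [[11, 8], [26, 19]]
... * rho(a) = [[1, 2], [-1, -1]]  ->  [[3, 14], [7, 33]]
... * rho(b) = [[1, 0], [1, 1]]  ->  [[17, 14], [40, 33]]
... * rho(a) = [[1, 2], [-1, -1]]  ->  [[3, 20], [7, 47]]
... * rho(b^-1) = [[1, 0], [-1, 1]]  ->  [[-17, 20], [-40, 47]]
... * rho(b^-1) = [[1, 0], [-1, 1]]  ->  [[-37, 20], [-87, 47]]
... * rho(b^-1) = [[1, 0], [-1, 1]]  ->  [[-57, 20], [-134, 47]]
... * rho(a^-1) = [[-1, -2], [1, 1]]  ->  [[77, 134], [181, 315]]
... * rho(a^-1) = [[-1, -2], [1, 1]]  ->  [[57, -20], [134, -47]]
tr = 57 + -47 = 10

10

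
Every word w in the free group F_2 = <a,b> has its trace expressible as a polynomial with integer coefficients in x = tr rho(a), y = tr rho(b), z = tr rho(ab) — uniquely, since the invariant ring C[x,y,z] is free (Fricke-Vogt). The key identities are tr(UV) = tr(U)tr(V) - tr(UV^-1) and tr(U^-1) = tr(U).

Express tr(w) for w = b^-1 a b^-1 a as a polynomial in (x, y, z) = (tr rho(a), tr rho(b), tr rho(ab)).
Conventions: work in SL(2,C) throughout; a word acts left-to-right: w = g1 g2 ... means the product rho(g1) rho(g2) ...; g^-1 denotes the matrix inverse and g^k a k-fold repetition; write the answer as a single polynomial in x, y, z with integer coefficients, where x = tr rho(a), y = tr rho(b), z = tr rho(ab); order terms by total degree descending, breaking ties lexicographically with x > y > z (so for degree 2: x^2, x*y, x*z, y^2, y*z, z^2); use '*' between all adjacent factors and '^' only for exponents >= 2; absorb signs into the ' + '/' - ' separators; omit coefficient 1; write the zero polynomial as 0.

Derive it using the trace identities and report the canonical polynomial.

reduce: trace(a^2) = trace(a) trace(a) - trace(1) = x^2 - 2
so trace(a^2 b) = trace(a) trace(b a) - trace(b) = x*z - y
trace(a b^-1 a) = trace(a^2) trace(b) - trace(a^2 b) = x^2*y - x*z - y
reduce: trace(a b a b) = trace(a b) trace(a b) - trace(1)   [split at repeated a] = z^2 - 2
trace(a b^-1 a b) = trace(a b a) trace(b) - trace(a b a b) = x*y*z - y^2 - z^2 + 2
trace(b^-1 a b^-1 a) = trace(a b^-1 a) trace(b) - trace(a b^-1 a b) = x^2*y^2 - 2*x*y*z + z^2 - 2

x^2*y^2 - 2*x*y*z + z^2 - 2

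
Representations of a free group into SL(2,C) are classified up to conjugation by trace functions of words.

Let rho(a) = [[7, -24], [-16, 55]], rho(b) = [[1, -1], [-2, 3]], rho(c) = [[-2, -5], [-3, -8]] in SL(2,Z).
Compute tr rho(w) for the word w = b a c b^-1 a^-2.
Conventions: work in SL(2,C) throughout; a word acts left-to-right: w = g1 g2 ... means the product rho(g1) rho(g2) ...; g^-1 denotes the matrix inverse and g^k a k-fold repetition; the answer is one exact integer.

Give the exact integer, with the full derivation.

-1093502

rho(b) = [[1, -1], [-2, 3]]
... * rho(a) = [[7, -24], [-16, 55]]  ->  [[23, -79], [-62, 213]]
... * rho(c) = [[-2, -5], [-3, -8]]  ->  [[191, 517], [-515, -1394]]
... * rho(b^-1) = [[3, 1], [2, 1]]  ->  [[1607, 708], [-4333, -1909]]
... * rho(a^-1) = [[55, 24], [16, 7]]  ->  [[99713, 43524], [-268859, -117355]]
... * rho(a^-1) = [[55, 24], [16, 7]]  ->  [[6180599, 2697780], [-16664925, -7274101]]
tr = 6180599 + -7274101 = -1093502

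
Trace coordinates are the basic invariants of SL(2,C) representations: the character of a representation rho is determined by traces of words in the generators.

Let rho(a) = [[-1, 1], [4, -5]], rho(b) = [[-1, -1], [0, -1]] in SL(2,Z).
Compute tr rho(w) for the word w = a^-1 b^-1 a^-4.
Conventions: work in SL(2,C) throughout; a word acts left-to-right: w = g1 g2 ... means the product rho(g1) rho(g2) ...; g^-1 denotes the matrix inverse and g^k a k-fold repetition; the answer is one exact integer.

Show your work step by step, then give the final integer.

1970

rho(a^-1) = [[-5, -1], [-4, -1]]
... * rho(b^-1) = [[-1, 1], [0, -1]]  ->  [[5, -4], [4, -3]]
... * rho(a^-1) = [[-5, -1], [-4, -1]]  ->  [[-9, -1], [-8, -1]]
... * rho(a^-1) = [[-5, -1], [-4, -1]]  ->  [[49, 10], [44, 9]]
... * rho(a^-1) = [[-5, -1], [-4, -1]]  ->  [[-285, -59], [-256, -53]]
... * rho(a^-1) = [[-5, -1], [-4, -1]]  ->  [[1661, 344], [1492, 309]]
tr = 1661 + 309 = 1970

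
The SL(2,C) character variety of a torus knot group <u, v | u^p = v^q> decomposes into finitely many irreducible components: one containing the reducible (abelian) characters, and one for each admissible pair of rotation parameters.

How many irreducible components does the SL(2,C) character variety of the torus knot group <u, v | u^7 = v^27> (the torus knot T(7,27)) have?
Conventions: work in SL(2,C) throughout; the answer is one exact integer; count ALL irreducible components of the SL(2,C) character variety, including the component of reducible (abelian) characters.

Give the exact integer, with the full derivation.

Gamma = < u, v | u^7 = v^27 > (torus knot T(7,27)); the central element u^7 = v^27 acts as +I or -I in any irreducible SL(2,C) representation.
So on each irreducible component the traces are pinned: tr(u) = 2*cos(pi*alpha/7) with 1 <= alpha <= 6, tr(v) = 2*cos(pi*beta/27) with 1 <= beta <= 26.
u^7 = (-1)^alpha I and v^27 = (-1)^beta I must agree, so alpha and beta have equal parity.
Counting: 3 odd alphas x 13 odd betas + 3 even alphas x 13 even betas = 39 + 39 = 78.
That is 78 components of irreducible characters, and with the reducible (abelian) component the total is 79.

79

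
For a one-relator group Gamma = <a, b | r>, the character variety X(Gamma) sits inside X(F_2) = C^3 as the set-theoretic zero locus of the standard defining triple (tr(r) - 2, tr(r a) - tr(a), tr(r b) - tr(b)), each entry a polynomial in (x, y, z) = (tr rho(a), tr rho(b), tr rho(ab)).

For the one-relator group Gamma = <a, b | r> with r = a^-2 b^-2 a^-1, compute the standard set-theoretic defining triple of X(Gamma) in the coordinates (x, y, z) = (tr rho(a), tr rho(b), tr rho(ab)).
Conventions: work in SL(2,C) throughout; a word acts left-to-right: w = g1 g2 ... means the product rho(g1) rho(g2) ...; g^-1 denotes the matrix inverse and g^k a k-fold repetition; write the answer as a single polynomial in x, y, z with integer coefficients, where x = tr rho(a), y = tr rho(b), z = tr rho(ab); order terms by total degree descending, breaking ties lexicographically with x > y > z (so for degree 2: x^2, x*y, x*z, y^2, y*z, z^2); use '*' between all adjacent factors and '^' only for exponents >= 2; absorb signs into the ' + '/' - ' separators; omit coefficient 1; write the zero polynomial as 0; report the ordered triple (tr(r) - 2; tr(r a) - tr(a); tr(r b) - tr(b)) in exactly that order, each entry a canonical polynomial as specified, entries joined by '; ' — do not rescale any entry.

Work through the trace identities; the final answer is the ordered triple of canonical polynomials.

x^2*y*z - x^3 - x*y^2 - y*z + 3*x - 2; x*y*z - x^2 - y^2 - x + 2; x^2*y^2*z - x^3*y - x*y^3 - x*y*z^2 + x^2*z + 3*x*y - y - z

reduce: trace(a^-1) = trace(a) = x
so trace(a^-1 b) = trace(b)*trace(a) - trace(b a) = x*y - z
trace(a^-1 b^-1) = trace(a^-1)*trace(b) - trace(a^-1 b) = z
so trace(b^-1 a^-2) = trace(a^-1 b^-1)*trace(a) - trace(a^-1 b^-1 a) = x*z - y
trace(b^-1 a^-3) = trace(b^-1 a^-2)*trace(a) - trace(b^-1 a^-1) = x^2*z - x*y - z
so trace(a^-2) = trace(a^-1)*trace(a) - trace(1) = x^2 - 2
trace(a^-3) = trace(a^-2)*trace(a) - trace(a^-1) = x^3 - 3*x
so trace(a^-2 b^-2 a^-1) = trace(b^-1 a^-3)*trace(b) - trace(b^-1 a^-3 b) = x^2*y*z - x^3 - x*y^2 - y*z + 3*x
trace(a^-2 b^-2) = trace(b^-1 a^-2)*trace(b) - trace(b^-1 a^-2 b)   [inverse elimination on b] = x*y*z - x^2 - y^2 + 2
reduce: trace(a b a b) = trace(a b)*trace(a b) - trace(1)   [split at a repeated a] = z^2 - 2
trace(b^-1 a b a) = trace(a b a)*trace(b) - trace(a b a b)   [inverse elimination on b] = x*y*z - y^2 - z^2 + 2
trace(b^-1 a b a^-1) = trace(b^-1 a b)*trace(a) - trace(b^-1 a b a)   [inverse elimination on a] = -x*y*z + x^2 + y^2 + z^2 - 2
trace(b a^-2 b^-1 a) = trace(b^-1 a b a^-1)*trace(a) - trace(b^-1 a b)   [inverse elimination on a] = -x^2*y*z + x^3 + x*y^2 + x*z^2 - 3*x
trace(b^-1 a^-1 b a^-2) = trace(b a^-2 b^-1)*trace(a) - trace(b a^-2 b^-1 a)   [inverse elimination on a] = x^2*y*z - x*y^2 - x*z^2 + x
so trace(b a^-2) = trace(a^-1 b)*trace(a) - trace(a^-1 b a)   [inverse elimination on a] = x^2*y - x*z - y
trace(a^-1 b a^-2) = trace(b a^-2)*trace(a) - trace(b a^-1)   [inverse elimination on a] = x^3*y - x^2*z - 2*x*y + z
so trace(a^-2 b^-2 a^-1 b) = trace(b^-1 a^-1 b a^-2)*trace(b) - trace(b^-1 a^-1 b a^-2 b)   [inverse elimination on b] = x^2*y^2*z - x^3*y - x*y^3 - x*y*z^2 + x^2*z + 3*x*y - z
assemble the triple (trace(r) - 2; trace(r a) - x; trace(r b) - y)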